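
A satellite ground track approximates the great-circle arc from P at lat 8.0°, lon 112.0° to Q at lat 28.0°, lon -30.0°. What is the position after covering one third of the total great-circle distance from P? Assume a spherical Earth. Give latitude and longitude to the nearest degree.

≈ lat 36°, lon 76°

Convert each endpoint to a unit vector on the sphere (x = cos φ cos λ, y = cos φ sin λ, z = sin φ).
The central angle between the endpoints is δ = arccos(p₁·p₂) ≈ 2.244 rad (128.6°).
Interpolate at f = 1/3 with slerp weights a = sin((1−f)δ)/sin δ ≈ 1.276, b = sin(fδ)/sin δ ≈ 0.870.
p = a·p₁ + b·p₂ ≈ (0.192, 0.787, 0.586); φ = arcsin(p_z) ≈ 35.88°, λ = atan2(p_y, p_x) ≈ 76.28°.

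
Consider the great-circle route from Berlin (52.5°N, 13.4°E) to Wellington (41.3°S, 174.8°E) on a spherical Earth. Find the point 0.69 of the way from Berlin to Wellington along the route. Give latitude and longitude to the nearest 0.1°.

≈ 0.7°N, 143.6°E

Convert each endpoint to a unit vector on the sphere (x = cos φ cos λ, y = cos φ sin λ, z = sin φ).
The central angle between the endpoints is δ = arccos(p₁·p₂) ≈ 2.848 rad (163.2°).
Interpolate at f = 0.69 with slerp weights a = sin((1−f)δ)/sin δ ≈ 2.665, b = sin(fδ)/sin δ ≈ 3.186.
p = a·p₁ + b·p₂ ≈ (-0.805, 0.593, 0.012); φ = arcsin(p_z) ≈ 0.67°, λ = atan2(p_y, p_x) ≈ 143.64°.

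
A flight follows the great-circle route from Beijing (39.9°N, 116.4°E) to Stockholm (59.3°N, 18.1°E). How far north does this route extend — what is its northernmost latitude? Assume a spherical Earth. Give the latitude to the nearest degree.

The great circle lies in the plane with unit normal n̂ = (p₁ × p₂)/|p₁ × p₂|.
Here n̂_z ≈ -0.446; the vertex latitude is φ_max = arccos|n̂_z| ≈ 63.5°.

≈ 64°N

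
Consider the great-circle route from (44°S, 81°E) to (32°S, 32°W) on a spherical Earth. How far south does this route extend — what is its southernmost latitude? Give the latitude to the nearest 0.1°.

The great circle lies in the plane with unit normal n̂ = (p₁ × p₂)/|p₁ × p₂|.
Here n̂_z ≈ -0.566; the vertex latitude is φ_max = arccos|n̂_z| ≈ 55.5°.

≈ 55.5°S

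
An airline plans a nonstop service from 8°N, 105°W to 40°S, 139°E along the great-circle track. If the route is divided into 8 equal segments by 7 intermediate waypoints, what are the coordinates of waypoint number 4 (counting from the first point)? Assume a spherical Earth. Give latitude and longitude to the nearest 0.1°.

Write both endpoints as unit vectors p₁, p₂ with components (cos φ cos λ, cos φ sin λ, sin φ).
The central angle between the endpoints is δ = arccos(p₁·p₂) ≈ 2.006 rad (115.0°).
Interpolate at f = 4/8 with slerp weights a = sin((1−f)δ)/sin δ ≈ 0.930, b = sin(fδ)/sin δ ≈ 0.930.
p = a·p₁ + b·p₂ ≈ (-0.776, -0.422, -0.468); φ = arcsin(p_z) ≈ -27.93°, λ = atan2(p_y, p_x) ≈ -151.45°.

≈ 27.9°S, 151.5°W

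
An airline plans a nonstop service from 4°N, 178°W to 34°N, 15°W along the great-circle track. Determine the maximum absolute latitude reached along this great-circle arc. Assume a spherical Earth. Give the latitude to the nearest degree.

≈ 68°N

The great circle lies in the plane with unit normal n̂ = (p₁ × p₂)/|p₁ × p₂|.
Here n̂_z ≈ +0.367; the vertex latitude is φ_max = arccos|n̂_z| ≈ 68.5°.
Check via Clairaut: cos φ_max = |cos φ₁| · sin C = cos(4.0°)·sin(21.6°) ≈ 0.367, again giving ≈ 68.5°.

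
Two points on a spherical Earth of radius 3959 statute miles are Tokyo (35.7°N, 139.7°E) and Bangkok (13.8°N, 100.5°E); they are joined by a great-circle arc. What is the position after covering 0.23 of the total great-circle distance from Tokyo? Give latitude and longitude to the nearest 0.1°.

≈ 31.7°N, 129.3°E

Write both endpoints as unit vectors p₁, p₂ with components (cos φ cos λ, cos φ sin λ, sin φ).
The central angle between the endpoints is δ = arccos(p₁·p₂) ≈ 0.722 rad (41.4°).
Interpolate at f = 0.23 with slerp weights a = sin((1−f)δ)/sin δ ≈ 0.799, b = sin(fδ)/sin δ ≈ 0.250.
p = a·p₁ + b·p₂ ≈ (-0.539, 0.658, 0.526); φ = arcsin(p_z) ≈ 31.71°, λ = atan2(p_y, p_x) ≈ 129.30°.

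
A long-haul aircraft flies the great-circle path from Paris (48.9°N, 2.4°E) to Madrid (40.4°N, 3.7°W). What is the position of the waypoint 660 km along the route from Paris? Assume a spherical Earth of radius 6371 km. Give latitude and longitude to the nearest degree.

≈ 44°N, 2°W

Write both endpoints as unit vectors p₁, p₂ with components (cos φ cos λ, cos φ sin λ, sin φ).
The central angle between the endpoints is δ = arccos(p₁·p₂) ≈ 0.166 rad (9.5°). The total great-circle distance is δ·R ≈ 0.166 × 6371 ≈ 1060 km, so the target fraction is f = 660/1060 ≈ 0.622.
Interpolate at f ≈ 0.622 with slerp weights a = sin((1−f)δ)/sin δ ≈ 0.379, b = sin(fδ)/sin δ ≈ 0.624.
p = a·p₁ + b·p₂ ≈ (0.723, -0.020, 0.690); φ = arcsin(p_z) ≈ 43.65°, λ = atan2(p_y, p_x) ≈ -1.60°.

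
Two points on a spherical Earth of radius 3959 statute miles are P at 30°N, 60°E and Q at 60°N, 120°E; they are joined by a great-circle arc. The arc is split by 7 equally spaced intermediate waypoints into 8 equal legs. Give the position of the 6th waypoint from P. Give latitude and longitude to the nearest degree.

Convert each endpoint to a unit vector on the sphere (x = cos φ cos λ, y = cos φ sin λ, z = sin φ).
The central angle between the endpoints is δ = arccos(p₁·p₂) ≈ 0.864 rad (49.5°).
Interpolate at f = 6/8 with slerp weights a = sin((1−f)δ)/sin δ ≈ 0.282, b = sin(fδ)/sin δ ≈ 0.794.
p = a·p₁ + b·p₂ ≈ (-0.076, 0.555, 0.828); φ = arcsin(p_z) ≈ 55.92°, λ = atan2(p_y, p_x) ≈ 97.84°.

≈ 56°N, 98°E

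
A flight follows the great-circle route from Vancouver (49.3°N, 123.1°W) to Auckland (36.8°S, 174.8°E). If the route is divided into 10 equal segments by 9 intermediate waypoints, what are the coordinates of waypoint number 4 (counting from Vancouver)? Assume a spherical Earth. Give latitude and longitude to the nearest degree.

≈ 16°N, 153°W

Convert each endpoint to a unit vector on the sphere (x = cos φ cos λ, y = cos φ sin λ, z = sin φ).
The central angle between the endpoints is δ = arccos(p₁·p₂) ≈ 1.782 rad (102.1°).
Interpolate at f = 4/10 with slerp weights a = sin((1−f)δ)/sin δ ≈ 0.897, b = sin(fδ)/sin δ ≈ 0.669.
p = a·p₁ + b·p₂ ≈ (-0.853, -0.441, 0.279); φ = arcsin(p_z) ≈ 16.21°, λ = atan2(p_y, p_x) ≈ -152.64°.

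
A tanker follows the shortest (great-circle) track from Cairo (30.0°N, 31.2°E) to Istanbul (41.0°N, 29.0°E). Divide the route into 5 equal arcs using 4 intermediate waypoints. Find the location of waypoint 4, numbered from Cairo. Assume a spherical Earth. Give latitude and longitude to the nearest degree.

Write both endpoints as unit vectors p₁, p₂ with components (cos φ cos λ, cos φ sin λ, sin φ).
The central angle between the endpoints is δ = arccos(p₁·p₂) ≈ 0.194 rad (11.1°).
Interpolate at f = 4/5 with slerp weights a = sin((1−f)δ)/sin δ ≈ 0.201, b = sin(fδ)/sin δ ≈ 0.802.
p = a·p₁ + b·p₂ ≈ (0.678, 0.384, 0.627); φ = arcsin(p_z) ≈ 38.80°, λ = atan2(p_y, p_x) ≈ 29.49°.

≈ 39°N, 29°E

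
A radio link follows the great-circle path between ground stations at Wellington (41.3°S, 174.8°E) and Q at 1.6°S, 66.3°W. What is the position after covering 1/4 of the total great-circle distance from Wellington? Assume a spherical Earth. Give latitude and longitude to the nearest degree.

Write both endpoints as unit vectors p₁, p₂ with components (cos φ cos λ, cos φ sin λ, sin φ).
The central angle between the endpoints is δ = arccos(p₁·p₂) ≈ 1.923 rad (110.2°).
Interpolate at f = 1/4 with slerp weights a = sin((1−f)δ)/sin δ ≈ 1.056, b = sin(fδ)/sin δ ≈ 0.492.
p = a·p₁ + b·p₂ ≈ (-0.592, -0.379, -0.711); φ = arcsin(p_z) ≈ -45.31°, λ = atan2(p_y, p_x) ≈ -147.40°.

≈ 45°S, 147°W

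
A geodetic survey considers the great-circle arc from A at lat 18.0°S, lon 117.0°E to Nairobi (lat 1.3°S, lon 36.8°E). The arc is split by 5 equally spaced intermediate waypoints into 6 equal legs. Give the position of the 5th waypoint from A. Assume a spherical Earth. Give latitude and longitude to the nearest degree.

≈ lat 5°S, lon 50°E

Write both endpoints as unit vectors p₁, p₂ with components (cos φ cos λ, cos φ sin λ, sin φ).
The central angle between the endpoints is δ = arccos(p₁·p₂) ≈ 1.401 rad (80.3°).
Interpolate at f = 5/6 with slerp weights a = sin((1−f)δ)/sin δ ≈ 0.235, b = sin(fδ)/sin δ ≈ 0.933.
p = a·p₁ + b·p₂ ≈ (0.646, 0.758, -0.094); φ = arcsin(p_z) ≈ -5.38°, λ = atan2(p_y, p_x) ≈ 49.57°.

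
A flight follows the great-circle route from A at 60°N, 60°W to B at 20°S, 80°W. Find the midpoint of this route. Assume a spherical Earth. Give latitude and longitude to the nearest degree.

Write both endpoints as unit vectors p₁, p₂ with components (cos φ cos λ, cos φ sin λ, sin φ).
The central angle between the endpoints is δ = arccos(p₁·p₂) ≈ 1.425 rad (81.6°).
Interpolate at f = 1/2 with slerp weights a = sin((1−f)δ)/sin δ ≈ 0.661, b = sin(fδ)/sin δ ≈ 0.661.
p = a·p₁ + b·p₂ ≈ (0.273, -0.898, 0.346); φ = arcsin(p_z) ≈ 20.26°, λ = atan2(p_y, p_x) ≈ -73.08°.

≈ 20°N, 73°W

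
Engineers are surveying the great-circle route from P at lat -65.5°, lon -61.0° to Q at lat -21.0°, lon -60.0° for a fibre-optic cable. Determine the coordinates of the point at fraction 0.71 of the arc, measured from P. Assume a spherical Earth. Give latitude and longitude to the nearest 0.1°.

≈ lat -33.9°, lon -60.2°

Convert each endpoint to a unit vector on the sphere (x = cos φ cos λ, y = cos φ sin λ, z = sin φ).
The central angle between the endpoints is δ = arccos(p₁·p₂) ≈ 0.777 rad (44.5°).
Interpolate at f = 0.71 with slerp weights a = sin((1−f)δ)/sin δ ≈ 0.319, b = sin(fδ)/sin δ ≈ 0.747.
p = a·p₁ + b·p₂ ≈ (0.413, -0.720, -0.558); φ = arcsin(p_z) ≈ -33.91°, λ = atan2(p_y, p_x) ≈ -60.16°.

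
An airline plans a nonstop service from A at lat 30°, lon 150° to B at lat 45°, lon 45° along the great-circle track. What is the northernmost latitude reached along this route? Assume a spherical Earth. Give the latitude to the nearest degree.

≈ 53°

The great circle lies in the plane with unit normal n̂ = (p₁ × p₂)/|p₁ × p₂|.
Here n̂_z ≈ -0.603; the vertex latitude is φ_max = arccos|n̂_z| ≈ 52.9°.
Check via Clairaut: cos φ_max = |cos φ₁| · sin C = cos(30.0°)·sin(44.1°) ≈ 0.603, again giving ≈ 52.9°.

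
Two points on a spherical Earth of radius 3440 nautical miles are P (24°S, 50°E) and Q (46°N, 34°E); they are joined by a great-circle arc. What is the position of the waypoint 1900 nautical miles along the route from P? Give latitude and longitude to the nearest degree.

Write both endpoints as unit vectors p₁, p₂ with components (cos φ cos λ, cos φ sin λ, sin φ).
The central angle between the endpoints is δ = arccos(p₁·p₂) ≈ 1.248 rad (71.5°). The total great-circle distance is δ·R ≈ 1.248 × 3440 ≈ 4292 nmi, so the target fraction is f = 1900/4292 ≈ 0.443.
Interpolate at f ≈ 0.443 with slerp weights a = sin((1−f)δ)/sin δ ≈ 0.676, b = sin(fδ)/sin δ ≈ 0.553.
p = a·p₁ + b·p₂ ≈ (0.715, 0.688, 0.123); φ = arcsin(p_z) ≈ 7.08°, λ = atan2(p_y, p_x) ≈ 43.87°.

≈ (7°N, 44°E)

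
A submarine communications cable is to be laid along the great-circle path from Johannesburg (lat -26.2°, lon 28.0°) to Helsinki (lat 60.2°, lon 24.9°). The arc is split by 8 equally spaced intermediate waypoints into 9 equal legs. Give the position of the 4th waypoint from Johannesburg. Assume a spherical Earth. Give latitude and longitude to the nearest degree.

Convert each endpoint to a unit vector on the sphere (x = cos φ cos λ, y = cos φ sin λ, z = sin φ).
The central angle between the endpoints is δ = arccos(p₁·p₂) ≈ 1.509 rad (86.4°).
Interpolate at f = 4/9 with slerp weights a = sin((1−f)δ)/sin δ ≈ 0.745, b = sin(fδ)/sin δ ≈ 0.623.
p = a·p₁ + b·p₂ ≈ (0.871, 0.444, 0.211); φ = arcsin(p_z) ≈ 12.20°, λ = atan2(p_y, p_x) ≈ 27.02°.

≈ lat 12°, lon 27°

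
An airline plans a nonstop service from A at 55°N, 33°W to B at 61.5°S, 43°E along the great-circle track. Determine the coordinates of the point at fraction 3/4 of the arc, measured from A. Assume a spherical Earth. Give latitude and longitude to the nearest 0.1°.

Write both endpoints as unit vectors p₁, p₂ with components (cos φ cos λ, cos φ sin λ, sin φ).
The central angle between the endpoints is δ = arccos(p₁·p₂) ≈ 2.283 rad (130.8°).
Interpolate at f = 3/4 with slerp weights a = sin((1−f)δ)/sin δ ≈ 0.714, b = sin(fδ)/sin δ ≈ 1.308.
p = a·p₁ + b·p₂ ≈ (0.800, 0.203, -0.565); φ = arcsin(p_z) ≈ -34.39°, λ = atan2(p_y, p_x) ≈ 14.22°.

≈ 34.4°S, 14.2°E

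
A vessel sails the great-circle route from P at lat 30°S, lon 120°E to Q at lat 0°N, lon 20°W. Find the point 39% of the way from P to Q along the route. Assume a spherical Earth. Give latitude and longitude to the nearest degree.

≈ lat 41°S, lon 57°E

From cos δ = sin φ₁ sin φ₂ + cos φ₁ cos φ₂ cos Δλ, the central angle is δ ≈ 2.296 rad (131.6°).
Interpolate at f = 0.39 with slerp weights a = sin((1−f)δ)/sin δ ≈ 1.317, b = sin(fδ)/sin δ ≈ 1.043.
p = a·p₁ + b·p₂ ≈ (0.410, 0.631, -0.659); φ = arcsin(p_z) ≈ -41.19°, λ = atan2(p_y, p_x) ≈ 57.00°.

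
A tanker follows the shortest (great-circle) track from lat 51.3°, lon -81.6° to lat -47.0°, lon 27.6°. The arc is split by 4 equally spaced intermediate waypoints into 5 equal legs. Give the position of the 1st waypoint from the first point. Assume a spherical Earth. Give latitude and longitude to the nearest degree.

≈ lat 36°, lon -51°

Write both endpoints as unit vectors p₁, p₂ with components (cos φ cos λ, cos φ sin λ, sin φ).
The central angle between the endpoints is δ = arccos(p₁·p₂) ≈ 2.362 rad (135.3°).
Interpolate at f = 1/5 with slerp weights a = sin((1−f)δ)/sin δ ≈ 1.351, b = sin(fδ)/sin δ ≈ 0.647.
p = a·p₁ + b·p₂ ≈ (0.514, -0.631, 0.581); φ = arcsin(p_z) ≈ 35.51°, λ = atan2(p_y, p_x) ≈ -50.81°.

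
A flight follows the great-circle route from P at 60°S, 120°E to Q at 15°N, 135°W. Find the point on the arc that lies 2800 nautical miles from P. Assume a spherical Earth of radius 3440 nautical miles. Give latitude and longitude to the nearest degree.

≈ 39°S, 171°W

The haversine formula gives a central angle δ ≈ 1.927 rad (110.4°) between the endpoints. The total great-circle distance is δ·R ≈ 1.927 × 3440 ≈ 6630 nmi, so the target fraction is f = 2800/6630 ≈ 0.422.
Interpolate at f ≈ 0.422 with slerp weights a = sin((1−f)δ)/sin δ ≈ 0.958, b = sin(fδ)/sin δ ≈ 0.776.
p = a·p₁ + b·p₂ ≈ (-0.769, -0.115, -0.628); φ = arcsin(p_z) ≈ -38.93°, λ = atan2(p_y, p_x) ≈ -171.48°.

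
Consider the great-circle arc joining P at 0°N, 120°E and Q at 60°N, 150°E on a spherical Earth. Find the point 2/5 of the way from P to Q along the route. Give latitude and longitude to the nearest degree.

≈ 25°N, 128°E

Write both endpoints as unit vectors p₁, p₂ with components (cos φ cos λ, cos φ sin λ, sin φ).
The central angle between the endpoints is δ = arccos(p₁·p₂) ≈ 1.123 rad (64.3°).
Interpolate at f = 2/5 with slerp weights a = sin((1−f)δ)/sin δ ≈ 0.692, b = sin(fδ)/sin δ ≈ 0.482.
p = a·p₁ + b·p₂ ≈ (-0.555, 0.720, 0.417); φ = arcsin(p_z) ≈ 24.66°, λ = atan2(p_y, p_x) ≈ 127.62°.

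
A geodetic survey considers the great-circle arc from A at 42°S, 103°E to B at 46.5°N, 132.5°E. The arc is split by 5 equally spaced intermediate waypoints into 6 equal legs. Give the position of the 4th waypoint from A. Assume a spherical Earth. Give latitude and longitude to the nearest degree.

≈ 17°N, 121°E

Write both endpoints as unit vectors p₁, p₂ with components (cos φ cos λ, cos φ sin λ, sin φ).
The central angle between the endpoints is δ = arccos(p₁·p₂) ≈ 1.611 rad (92.3°).
Interpolate at f = 4/6 with slerp weights a = sin((1−f)δ)/sin δ ≈ 0.512, b = sin(fδ)/sin δ ≈ 0.880.
p = a·p₁ + b·p₂ ≈ (-0.495, 0.817, 0.296); φ = arcsin(p_z) ≈ 17.19°, λ = atan2(p_y, p_x) ≈ 121.19°.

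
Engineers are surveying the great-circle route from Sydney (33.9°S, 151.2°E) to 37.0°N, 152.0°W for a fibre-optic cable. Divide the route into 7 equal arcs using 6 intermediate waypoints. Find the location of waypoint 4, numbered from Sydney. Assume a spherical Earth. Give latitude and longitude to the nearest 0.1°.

From cos δ = sin φ₁ sin φ₂ + cos φ₁ cos φ₂ cos Δλ, the central angle is δ ≈ 1.543 rad (88.4°).
Interpolate at f = 4/7 with slerp weights a = sin((1−f)δ)/sin δ ≈ 0.615, b = sin(fδ)/sin δ ≈ 0.772.
p = a·p₁ + b·p₂ ≈ (-0.992, -0.044, 0.122); φ = arcsin(p_z) ≈ 7.01°, λ = atan2(p_y, p_x) ≈ -177.47°.

≈ 7.0°N, 177.5°W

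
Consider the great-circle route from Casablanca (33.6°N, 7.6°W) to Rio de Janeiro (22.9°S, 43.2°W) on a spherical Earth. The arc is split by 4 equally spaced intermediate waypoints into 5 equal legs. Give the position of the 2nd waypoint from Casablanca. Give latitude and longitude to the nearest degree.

Convert each endpoint to a unit vector on the sphere (x = cos φ cos λ, y = cos φ sin λ, z = sin φ).
The central angle between the endpoints is δ = arccos(p₁·p₂) ≈ 1.150 rad (65.9°).
Interpolate at f = 2/5 with slerp weights a = sin((1−f)δ)/sin δ ≈ 0.697, b = sin(fδ)/sin δ ≈ 0.486.
p = a·p₁ + b·p₂ ≈ (0.902, -0.384, 0.197); φ = arcsin(p_z) ≈ 11.34°, λ = atan2(p_y, p_x) ≈ -23.03°.

≈ 11°N, 23°W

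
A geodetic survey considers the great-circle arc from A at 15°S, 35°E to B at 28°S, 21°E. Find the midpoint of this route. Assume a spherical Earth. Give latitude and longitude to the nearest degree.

From cos δ = sin φ₁ sin φ₂ + cos φ₁ cos φ₂ cos Δλ, the central angle is δ ≈ 0.321 rad (18.4°).
Interpolate at f = 1/2 with slerp weights a = sin((1−f)δ)/sin δ ≈ 0.506, b = sin(fδ)/sin δ ≈ 0.506.
p = a·p₁ + b·p₂ ≈ (0.818, 0.441, -0.369); φ = arcsin(p_z) ≈ -21.65°, λ = atan2(p_y, p_x) ≈ 28.32°.

≈ 22°S, 28°E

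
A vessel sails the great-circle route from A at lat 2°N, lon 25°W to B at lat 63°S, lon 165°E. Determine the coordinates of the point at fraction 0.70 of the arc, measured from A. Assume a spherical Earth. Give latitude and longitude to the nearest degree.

The haversine formula gives a central angle δ ≈ 2.069 rad (118.5°) between the endpoints.
Interpolate at f = 0.70 with slerp weights a = sin((1−f)δ)/sin δ ≈ 0.662, b = sin(fδ)/sin δ ≈ 1.130.
p = a·p₁ + b·p₂ ≈ (0.104, -0.147, -0.984); φ = arcsin(p_z) ≈ -79.62°, λ = atan2(p_y, p_x) ≈ -54.64°.

≈ lat 80°S, lon 55°W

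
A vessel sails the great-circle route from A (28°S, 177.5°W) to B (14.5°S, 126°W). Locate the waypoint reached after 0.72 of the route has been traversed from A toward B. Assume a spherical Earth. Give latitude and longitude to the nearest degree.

≈ (20°S, 139°W)

From cos δ = sin φ₁ sin φ₂ + cos φ₁ cos φ₂ cos Δλ, the central angle is δ ≈ 0.864 rad (49.5°).
Interpolate at f = 0.72 with slerp weights a = sin((1−f)δ)/sin δ ≈ 0.315, b = sin(fδ)/sin δ ≈ 0.766.
p = a·p₁ + b·p₂ ≈ (-0.714, -0.612, -0.340); φ = arcsin(p_z) ≈ -19.86°, λ = atan2(p_y, p_x) ≈ -139.38°.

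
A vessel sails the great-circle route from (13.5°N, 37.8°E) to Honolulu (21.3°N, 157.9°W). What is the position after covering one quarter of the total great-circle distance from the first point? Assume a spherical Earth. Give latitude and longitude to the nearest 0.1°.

Write both endpoints as unit vectors p₁, p₂ with components (cos φ cos λ, cos φ sin λ, sin φ).
The central angle between the endpoints is δ = arccos(p₁·p₂) ≈ 2.477 rad (141.9°).
Interpolate at f = 1/4 with slerp weights a = sin((1−f)δ)/sin δ ≈ 1.556, b = sin(fδ)/sin δ ≈ 0.942.
p = a·p₁ + b·p₂ ≈ (0.382, 0.597, 0.705); φ = arcsin(p_z) ≈ 44.84°, λ = atan2(p_y, p_x) ≈ 57.36°.

≈ (44.8°N, 57.4°E)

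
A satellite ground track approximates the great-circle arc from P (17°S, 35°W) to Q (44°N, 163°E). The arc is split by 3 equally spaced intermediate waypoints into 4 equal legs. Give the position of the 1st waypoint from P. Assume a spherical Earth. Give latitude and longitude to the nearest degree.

Convert each endpoint to a unit vector on the sphere (x = cos φ cos λ, y = cos φ sin λ, z = sin φ).
The central angle between the endpoints is δ = arccos(p₁·p₂) ≈ 2.601 rad (149.0°).
Interpolate at f = 1/4 with slerp weights a = sin((1−f)δ)/sin δ ≈ 1.804, b = sin(fδ)/sin δ ≈ 1.176.
p = a·p₁ + b·p₂ ≈ (0.604, -0.742, 0.289); φ = arcsin(p_z) ≈ 16.82°, λ = atan2(p_y, p_x) ≈ -50.85°.

≈ (17°N, 51°W)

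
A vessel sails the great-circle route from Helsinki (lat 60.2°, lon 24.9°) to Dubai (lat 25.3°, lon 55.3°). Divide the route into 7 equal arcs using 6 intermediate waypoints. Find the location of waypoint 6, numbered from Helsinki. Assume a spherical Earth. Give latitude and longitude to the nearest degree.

Write both endpoints as unit vectors p₁, p₂ with components (cos φ cos λ, cos φ sin λ, sin φ).
The central angle between the endpoints is δ = arccos(p₁·p₂) ≈ 0.710 rad (40.7°).
Interpolate at f = 6/7 with slerp weights a = sin((1−f)δ)/sin δ ≈ 0.155, b = sin(fδ)/sin δ ≈ 0.877.
p = a·p₁ + b·p₂ ≈ (0.521, 0.684, 0.510); φ = arcsin(p_z) ≈ 30.64°, λ = atan2(p_y, p_x) ≈ 52.70°.

≈ lat 31°, lon 53°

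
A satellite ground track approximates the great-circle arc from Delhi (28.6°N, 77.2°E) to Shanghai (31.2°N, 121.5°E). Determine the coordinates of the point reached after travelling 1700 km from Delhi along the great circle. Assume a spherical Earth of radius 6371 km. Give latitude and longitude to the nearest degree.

The haversine formula gives a central angle δ ≈ 0.667 rad (38.2°) between the endpoints. The total great-circle distance is δ·R ≈ 0.667 × 6371 ≈ 4252 km, so the target fraction is f = 1700/4252 ≈ 0.400.
Interpolate at f ≈ 0.400 with slerp weights a = sin((1−f)δ)/sin δ ≈ 0.630, b = sin(fδ)/sin δ ≈ 0.426.
p = a·p₁ + b·p₂ ≈ (-0.068, 0.850, 0.522); φ = arcsin(p_z) ≈ 31.48°, λ = atan2(p_y, p_x) ≈ 94.56°.

≈ (31°N, 95°E)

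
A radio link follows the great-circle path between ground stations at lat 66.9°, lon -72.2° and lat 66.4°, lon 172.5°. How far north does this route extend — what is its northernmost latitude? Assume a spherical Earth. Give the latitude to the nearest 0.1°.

The great circle lies in the plane with unit normal n̂ = (p₁ × p₂)/|p₁ × p₂|.
Here n̂_z ≈ -0.225; the vertex latitude is φ_max = arccos|n̂_z| ≈ 77.0°.
Check via Clairaut: cos φ_max = |cos φ₁| · sin C = cos(66.9°)·sin(35.0°) ≈ 0.225, again giving ≈ 77.0°.

≈ 77.0°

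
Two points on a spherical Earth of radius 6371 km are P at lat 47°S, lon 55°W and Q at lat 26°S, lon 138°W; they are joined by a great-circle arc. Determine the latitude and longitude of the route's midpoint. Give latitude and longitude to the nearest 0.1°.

≈ lat 44.4°S, lon 103.4°W

Write both endpoints as unit vectors p₁, p₂ with components (cos φ cos λ, cos φ sin λ, sin φ).
The central angle between the endpoints is δ = arccos(p₁·p₂) ≈ 1.164 rad (66.7°).
Interpolate at f = 1/2 with slerp weights a = sin((1−f)δ)/sin δ ≈ 0.599, b = sin(fδ)/sin δ ≈ 0.599.
p = a·p₁ + b·p₂ ≈ (-0.166, -0.694, -0.700); φ = arcsin(p_z) ≈ -44.44°, λ = atan2(p_y, p_x) ≈ -103.42°.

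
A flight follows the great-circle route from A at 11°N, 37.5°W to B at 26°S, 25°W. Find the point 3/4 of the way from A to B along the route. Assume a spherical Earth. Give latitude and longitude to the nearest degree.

Convert each endpoint to a unit vector on the sphere (x = cos φ cos λ, y = cos φ sin λ, z = sin φ).
The central angle between the endpoints is δ = arccos(p₁·p₂) ≈ 0.680 rad (38.9°).
Interpolate at f = 3/4 with slerp weights a = sin((1−f)δ)/sin δ ≈ 0.269, b = sin(fδ)/sin δ ≈ 0.776.
p = a·p₁ + b·p₂ ≈ (0.842, -0.456, -0.289); φ = arcsin(p_z) ≈ -16.80°, λ = atan2(p_y, p_x) ≈ -28.42°.

≈ 17°S, 28°W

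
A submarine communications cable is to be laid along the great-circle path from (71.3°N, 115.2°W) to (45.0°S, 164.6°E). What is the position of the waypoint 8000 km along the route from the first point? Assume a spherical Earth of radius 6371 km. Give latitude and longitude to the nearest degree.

≈ (9°N, 175°W)

Convert each endpoint to a unit vector on the sphere (x = cos φ cos λ, y = cos φ sin λ, z = sin φ).
The central angle between the endpoints is δ = arccos(p₁·p₂) ≈ 2.254 rad (129.1°). The total great-circle distance is δ·R ≈ 2.254 × 6371 ≈ 14359 km, so the target fraction is f = 8000/14359 ≈ 0.557.
Interpolate at f ≈ 0.557 with slerp weights a = sin((1−f)δ)/sin δ ≈ 1.084, b = sin(fδ)/sin δ ≈ 1.226.
p = a·p₁ + b·p₂ ≈ (-0.984, -0.084, 0.160); φ = arcsin(p_z) ≈ 9.19°, λ = atan2(p_y, p_x) ≈ -175.11°.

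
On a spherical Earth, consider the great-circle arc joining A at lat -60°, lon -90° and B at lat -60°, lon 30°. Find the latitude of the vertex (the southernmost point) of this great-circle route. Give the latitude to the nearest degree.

≈ -74°

The great circle lies in the plane with unit normal n̂ = (p₁ × p₂)/|p₁ × p₂|.
Here n̂_z ≈ +0.277; the vertex latitude is φ_max = arccos|n̂_z| ≈ 73.9°.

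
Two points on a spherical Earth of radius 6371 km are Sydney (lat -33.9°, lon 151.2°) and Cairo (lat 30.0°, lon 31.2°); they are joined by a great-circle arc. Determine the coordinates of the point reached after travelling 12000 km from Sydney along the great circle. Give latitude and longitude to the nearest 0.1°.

≈ lat 20.5°, lon 52.9°

Write both endpoints as unit vectors p₁, p₂ with components (cos φ cos λ, cos φ sin λ, sin φ).
The central angle between the endpoints is δ = arccos(p₁·p₂) ≈ 2.263 rad (129.7°). The total great-circle distance is δ·R ≈ 2.263 × 6371 ≈ 14418 km, so the target fraction is f = 12000/14418 ≈ 0.832.
Interpolate at f ≈ 0.832 with slerp weights a = sin((1−f)δ)/sin δ ≈ 0.481, b = sin(fδ)/sin δ ≈ 1.236.
p = a·p₁ + b·p₂ ≈ (0.566, 0.747, 0.350); φ = arcsin(p_z) ≈ 20.46°, λ = atan2(p_y, p_x) ≈ 52.87°.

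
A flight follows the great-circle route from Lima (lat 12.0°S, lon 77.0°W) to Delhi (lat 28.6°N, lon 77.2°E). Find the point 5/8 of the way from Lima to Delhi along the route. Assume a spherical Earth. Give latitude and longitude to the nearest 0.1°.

From cos δ = sin φ₁ sin φ₂ + cos φ₁ cos φ₂ cos Δλ, the central angle is δ ≈ 2.632 rad (150.8°).
Interpolate at f = 5/8 with slerp weights a = sin((1−f)δ)/sin δ ≈ 1.709, b = sin(fδ)/sin δ ≈ 2.043.
p = a·p₁ + b·p₂ ≈ (0.773, 0.120, 0.623); φ = arcsin(p_z) ≈ 38.50°, λ = atan2(p_y, p_x) ≈ 8.84°.

≈ lat 38.5°N, lon 8.8°E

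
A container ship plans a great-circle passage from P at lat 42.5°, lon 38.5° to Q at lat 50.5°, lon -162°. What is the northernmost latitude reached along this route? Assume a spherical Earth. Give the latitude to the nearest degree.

≈ 81°

The great circle lies in the plane with unit normal n̂ = (p₁ × p₂)/|p₁ × p₂|.
Here n̂_z ≈ +0.165; the vertex latitude is φ_max = arccos|n̂_z| ≈ 80.5°.
Check via Clairaut: cos φ_max = |cos φ₁| · sin C = cos(42.5°)·sin(12.9°) ≈ 0.165, again giving ≈ 80.5°.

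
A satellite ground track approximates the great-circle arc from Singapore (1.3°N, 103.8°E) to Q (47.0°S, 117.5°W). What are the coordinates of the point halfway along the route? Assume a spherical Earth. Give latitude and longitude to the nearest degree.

≈ (47°S, 147°E)

Convert each endpoint to a unit vector on the sphere (x = cos φ cos λ, y = cos φ sin λ, z = sin φ).
The central angle between the endpoints is δ = arccos(p₁·p₂) ≈ 2.128 rad (121.9°).
Interpolate at f = 1/2 with slerp weights a = sin((1−f)δ)/sin δ ≈ 1.030, b = sin(fδ)/sin δ ≈ 1.030.
p = a·p₁ + b·p₂ ≈ (-0.570, 0.377, -0.730); φ = arcsin(p_z) ≈ -46.89°, λ = atan2(p_y, p_x) ≈ 146.52°.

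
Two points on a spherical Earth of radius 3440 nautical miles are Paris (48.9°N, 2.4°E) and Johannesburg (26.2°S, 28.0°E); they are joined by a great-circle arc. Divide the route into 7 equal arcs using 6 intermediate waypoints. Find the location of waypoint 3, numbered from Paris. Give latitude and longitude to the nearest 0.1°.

≈ 17.0°N, 15.7°E

Write both endpoints as unit vectors p₁, p₂ with components (cos φ cos λ, cos φ sin λ, sin φ).
The central angle between the endpoints is δ = arccos(p₁·p₂) ≈ 1.370 rad (78.5°).
Interpolate at f = 3/7 with slerp weights a = sin((1−f)δ)/sin δ ≈ 0.720, b = sin(fδ)/sin δ ≈ 0.565.
p = a·p₁ + b·p₂ ≈ (0.921, 0.258, 0.293); φ = arcsin(p_z) ≈ 17.03°, λ = atan2(p_y, p_x) ≈ 15.65°.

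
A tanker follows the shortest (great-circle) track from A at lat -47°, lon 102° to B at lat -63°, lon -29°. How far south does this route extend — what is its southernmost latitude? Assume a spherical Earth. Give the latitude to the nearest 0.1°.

≈ -74.8°

The great circle lies in the plane with unit normal n̂ = (p₁ × p₂)/|p₁ × p₂|.
Here n̂_z ≈ -0.261; the vertex latitude is φ_max = arccos|n̂_z| ≈ 74.8°.
Check via Clairaut: cos φ_max = |cos φ₁| · sin C = cos(47.0°)·sin(157.5°) ≈ 0.261, again giving ≈ 74.8°.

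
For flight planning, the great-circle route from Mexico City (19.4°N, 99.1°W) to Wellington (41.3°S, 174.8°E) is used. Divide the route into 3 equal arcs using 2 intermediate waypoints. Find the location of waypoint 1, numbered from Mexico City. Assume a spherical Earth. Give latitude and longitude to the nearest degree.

Convert each endpoint to a unit vector on the sphere (x = cos φ cos λ, y = cos φ sin λ, z = sin φ).
The central angle between the endpoints is δ = arccos(p₁·p₂) ≈ 1.743 rad (99.8°).
Interpolate at f = 1/3 with slerp weights a = sin((1−f)δ)/sin δ ≈ 0.931, b = sin(fδ)/sin δ ≈ 0.557.
p = a·p₁ + b·p₂ ≈ (-0.556, -0.829, -0.058); φ = arcsin(p_z) ≈ -3.34°, λ = atan2(p_y, p_x) ≈ -123.82°.

≈ (3°S, 124°W)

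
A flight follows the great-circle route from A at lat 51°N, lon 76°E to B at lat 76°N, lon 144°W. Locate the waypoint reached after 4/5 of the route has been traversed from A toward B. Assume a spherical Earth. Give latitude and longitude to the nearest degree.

≈ lat 82°N, lon 172°E

From cos δ = sin φ₁ sin φ₂ + cos φ₁ cos φ₂ cos Δλ, the central angle is δ ≈ 0.880 rad (50.4°).
Interpolate at f = 4/5 with slerp weights a = sin((1−f)δ)/sin δ ≈ 0.227, b = sin(fδ)/sin δ ≈ 0.840.
p = a·p₁ + b·p₂ ≈ (-0.130, 0.019, 0.991); φ = arcsin(p_z) ≈ 82.46°, λ = atan2(p_y, p_x) ≈ 171.55°.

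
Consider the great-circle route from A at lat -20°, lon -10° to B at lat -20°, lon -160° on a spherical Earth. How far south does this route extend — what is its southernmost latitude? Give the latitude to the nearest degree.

The great circle lies in the plane with unit normal n̂ = (p₁ × p₂)/|p₁ × p₂|.
Here n̂_z ≈ -0.580; the vertex latitude is φ_max = arccos|n̂_z| ≈ 54.6°.
Check via Clairaut: cos φ_max = |cos φ₁| · sin C = cos(20.0°)·sin(141.9°) ≈ 0.580, again giving ≈ 54.6°.

≈ -55°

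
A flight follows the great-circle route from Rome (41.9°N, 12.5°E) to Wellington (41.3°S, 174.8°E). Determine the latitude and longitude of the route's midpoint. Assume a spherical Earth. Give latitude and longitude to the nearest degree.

Write both endpoints as unit vectors p₁, p₂ with components (cos φ cos λ, cos φ sin λ, sin φ).
The central angle between the endpoints is δ = arccos(p₁·p₂) ≈ 2.911 rad (166.8°).
Interpolate at f = 1/2 with slerp weights a = sin((1−f)δ)/sin δ ≈ 4.342, b = sin(fδ)/sin δ ≈ 4.342.
p = a·p₁ + b·p₂ ≈ (-0.093, 0.995, 0.034); φ = arcsin(p_z) ≈ 1.95°, λ = atan2(p_y, p_x) ≈ 95.36°.

≈ 2°N, 95°E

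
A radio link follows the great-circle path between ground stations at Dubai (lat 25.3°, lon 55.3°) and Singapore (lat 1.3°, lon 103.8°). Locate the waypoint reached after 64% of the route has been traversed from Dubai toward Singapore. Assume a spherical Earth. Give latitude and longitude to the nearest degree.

From cos δ = sin φ₁ sin φ₂ + cos φ₁ cos φ₂ cos Δλ, the central angle is δ ≈ 0.916 rad (52.5°).
Interpolate at f = 0.64 with slerp weights a = sin((1−f)δ)/sin δ ≈ 0.408, b = sin(fδ)/sin δ ≈ 0.698.
p = a·p₁ + b·p₂ ≈ (0.044, 0.981, 0.190); φ = arcsin(p_z) ≈ 10.97°, λ = atan2(p_y, p_x) ≈ 87.44°.

≈ lat 11°, lon 87°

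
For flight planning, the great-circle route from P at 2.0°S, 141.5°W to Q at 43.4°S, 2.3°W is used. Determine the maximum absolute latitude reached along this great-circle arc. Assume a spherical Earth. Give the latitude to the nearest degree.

The great circle lies in the plane with unit normal n̂ = (p₁ × p₂)/|p₁ × p₂|.
Here n̂_z ≈ +0.558; the vertex latitude is φ_max = arccos|n̂_z| ≈ 56.1°.
Check via Clairaut: cos φ_max = |cos φ₁| · sin C = cos(2.0°)·sin(146.1°) ≈ 0.558, again giving ≈ 56.1°.

≈ 56°S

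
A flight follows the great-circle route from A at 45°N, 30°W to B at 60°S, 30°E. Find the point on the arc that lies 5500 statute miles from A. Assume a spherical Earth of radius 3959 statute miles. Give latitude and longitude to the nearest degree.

The haversine formula gives a central angle δ ≈ 2.021 rad (115.8°) between the endpoints. The total great-circle distance is δ·R ≈ 2.021 × 3959 ≈ 8003 mi, so the target fraction is f = 5500/8003 ≈ 0.687.
Interpolate at f ≈ 0.687 with slerp weights a = sin((1−f)δ)/sin δ ≈ 0.657, b = sin(fδ)/sin δ ≈ 1.093.
p = a·p₁ + b·p₂ ≈ (0.875, 0.041, -0.482); φ = arcsin(p_z) ≈ -28.82°, λ = atan2(p_y, p_x) ≈ 2.69°.

≈ 29°S, 3°E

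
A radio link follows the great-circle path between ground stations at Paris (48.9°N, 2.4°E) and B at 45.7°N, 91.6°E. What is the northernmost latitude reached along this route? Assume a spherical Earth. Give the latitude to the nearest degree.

≈ 57°N

The great circle lies in the plane with unit normal n̂ = (p₁ × p₂)/|p₁ × p₂|.
Here n̂_z ≈ +0.548; the vertex latitude is φ_max = arccos|n̂_z| ≈ 56.8°.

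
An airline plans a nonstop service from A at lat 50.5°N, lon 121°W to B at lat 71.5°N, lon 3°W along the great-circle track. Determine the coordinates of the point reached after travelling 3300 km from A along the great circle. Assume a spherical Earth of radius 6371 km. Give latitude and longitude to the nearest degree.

Write both endpoints as unit vectors p₁, p₂ with components (cos φ cos λ, cos φ sin λ, sin φ).
The central angle between the endpoints is δ = arccos(p₁·p₂) ≈ 0.880 rad (50.4°). The total great-circle distance is δ·R ≈ 0.880 × 6371 ≈ 5608 km, so the target fraction is f = 3300/5608 ≈ 0.588.
Interpolate at f ≈ 0.588 with slerp weights a = sin((1−f)δ)/sin δ ≈ 0.460, b = sin(fδ)/sin δ ≈ 0.642.
p = a·p₁ + b·p₂ ≈ (0.053, -0.261, 0.964); φ = arcsin(p_z) ≈ 74.54°, λ = atan2(p_y, p_x) ≈ -78.55°.

≈ lat 75°N, lon 79°W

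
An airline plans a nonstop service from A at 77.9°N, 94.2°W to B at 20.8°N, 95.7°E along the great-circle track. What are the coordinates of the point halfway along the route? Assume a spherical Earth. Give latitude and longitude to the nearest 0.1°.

From cos δ = sin φ₁ sin φ₂ + cos φ₁ cos φ₂ cos Δλ, the central angle is δ ≈ 1.416 rad (81.1°).
Interpolate at f = 1/2 with slerp weights a = sin((1−f)δ)/sin δ ≈ 0.658, b = sin(fδ)/sin δ ≈ 0.658.
p = a·p₁ + b·p₂ ≈ (-0.071, 0.475, 0.877); φ = arcsin(p_z) ≈ 61.32°, λ = atan2(p_y, p_x) ≈ 98.53°.

≈ 61.3°N, 98.5°E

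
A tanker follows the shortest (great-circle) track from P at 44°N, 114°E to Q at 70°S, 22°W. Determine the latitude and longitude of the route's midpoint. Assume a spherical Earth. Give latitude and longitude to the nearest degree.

≈ 25°S, 87°E

Convert each endpoint to a unit vector on the sphere (x = cos φ cos λ, y = cos φ sin λ, z = sin φ).
The central angle between the endpoints is δ = arccos(p₁·p₂) ≈ 2.549 rad (146.1°).
Interpolate at f = 1/2 with slerp weights a = sin((1−f)δ)/sin δ ≈ 1.714, b = sin(fδ)/sin δ ≈ 1.714.
p = a·p₁ + b·p₂ ≈ (0.042, 0.907, -0.420); φ = arcsin(p_z) ≈ -24.83°, λ = atan2(p_y, p_x) ≈ 87.34°.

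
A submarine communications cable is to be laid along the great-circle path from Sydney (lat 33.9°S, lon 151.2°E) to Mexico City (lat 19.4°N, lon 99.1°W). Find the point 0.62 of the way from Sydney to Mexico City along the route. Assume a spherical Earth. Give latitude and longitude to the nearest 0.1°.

Convert each endpoint to a unit vector on the sphere (x = cos φ cos λ, y = cos φ sin λ, z = sin φ).
The central angle between the endpoints is δ = arccos(p₁·p₂) ≈ 2.037 rad (116.7°).
Interpolate at f = 0.62 with slerp weights a = sin((1−f)δ)/sin δ ≈ 0.782, b = sin(fδ)/sin δ ≈ 1.067.
p = a·p₁ + b·p₂ ≈ (-0.728, -0.681, -0.082); φ = arcsin(p_z) ≈ -4.71°, λ = atan2(p_y, p_x) ≈ -136.93°.

≈ lat 4.7°S, lon 136.9°W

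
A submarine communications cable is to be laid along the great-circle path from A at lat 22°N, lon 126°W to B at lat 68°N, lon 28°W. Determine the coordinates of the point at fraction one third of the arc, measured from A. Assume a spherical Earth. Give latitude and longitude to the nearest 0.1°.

≈ lat 43.8°N, lon 113.2°W

Write both endpoints as unit vectors p₁, p₂ with components (cos φ cos λ, cos φ sin λ, sin φ).
The central angle between the endpoints is δ = arccos(p₁·p₂) ≈ 1.267 rad (72.6°).
Interpolate at f = 1/3 with slerp weights a = sin((1−f)δ)/sin δ ≈ 0.784, b = sin(fδ)/sin δ ≈ 0.430.
p = a·p₁ + b·p₂ ≈ (-0.285, -0.663, 0.692); φ = arcsin(p_z) ≈ 43.78°, λ = atan2(p_y, p_x) ≈ -113.25°.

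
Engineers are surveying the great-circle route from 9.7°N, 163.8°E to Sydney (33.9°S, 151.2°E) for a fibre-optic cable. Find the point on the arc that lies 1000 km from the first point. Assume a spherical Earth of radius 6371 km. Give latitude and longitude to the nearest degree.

≈ 1°N, 162°E

Convert each endpoint to a unit vector on the sphere (x = cos φ cos λ, y = cos φ sin λ, z = sin φ).
The central angle between the endpoints is δ = arccos(p₁·p₂) ≈ 0.789 rad (45.2°). The total great-circle distance is δ·R ≈ 0.789 × 6371 ≈ 5028 km, so the target fraction is f = 1000/5028 ≈ 0.199.
Interpolate at f ≈ 0.199 with slerp weights a = sin((1−f)δ)/sin δ ≈ 0.833, b = sin(fδ)/sin δ ≈ 0.220.
p = a·p₁ + b·p₂ ≈ (-0.948, 0.317, 0.017); φ = arcsin(p_z) ≈ 1.00°, λ = atan2(p_y, p_x) ≈ 161.51°.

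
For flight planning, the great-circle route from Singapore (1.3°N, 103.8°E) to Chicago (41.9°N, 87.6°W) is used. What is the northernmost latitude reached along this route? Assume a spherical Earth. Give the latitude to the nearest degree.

The great circle lies in the plane with unit normal n̂ = (p₁ × p₂)/|p₁ × p₂|.
Here n̂_z ≈ +0.210; the vertex latitude is φ_max = arccos|n̂_z| ≈ 77.9°.
Check via Clairaut: cos φ_max = |cos φ₁| · sin C = cos(1.3°)·sin(12.1°) ≈ 0.210, again giving ≈ 77.9°.

≈ 78°N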